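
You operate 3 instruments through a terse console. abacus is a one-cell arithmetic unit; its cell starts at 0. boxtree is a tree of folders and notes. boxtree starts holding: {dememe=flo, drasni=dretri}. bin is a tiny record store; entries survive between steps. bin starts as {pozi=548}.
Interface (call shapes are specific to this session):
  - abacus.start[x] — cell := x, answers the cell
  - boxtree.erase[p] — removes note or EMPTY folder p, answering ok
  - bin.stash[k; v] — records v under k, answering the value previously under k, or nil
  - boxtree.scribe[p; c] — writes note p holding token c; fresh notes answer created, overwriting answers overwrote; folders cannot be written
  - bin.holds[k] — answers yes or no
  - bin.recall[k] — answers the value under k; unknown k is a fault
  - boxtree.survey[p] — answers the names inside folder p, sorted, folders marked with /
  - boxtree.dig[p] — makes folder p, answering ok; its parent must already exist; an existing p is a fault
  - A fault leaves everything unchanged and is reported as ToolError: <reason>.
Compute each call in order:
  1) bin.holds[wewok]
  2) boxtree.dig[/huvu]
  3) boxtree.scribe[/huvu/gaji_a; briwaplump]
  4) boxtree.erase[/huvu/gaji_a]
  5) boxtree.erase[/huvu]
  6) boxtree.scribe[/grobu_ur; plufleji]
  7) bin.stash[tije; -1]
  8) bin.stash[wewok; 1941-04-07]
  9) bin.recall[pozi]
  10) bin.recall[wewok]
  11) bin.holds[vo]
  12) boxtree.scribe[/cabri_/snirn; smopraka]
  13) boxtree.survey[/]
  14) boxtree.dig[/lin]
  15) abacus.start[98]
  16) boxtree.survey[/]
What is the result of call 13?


→ holds(k: wewok)
← no
→ dig(p: /huvu)
← ok
→ scribe(p: /huvu/gaji_a, c: briwaplump)
← created
→ erase(p: /huvu/gaji_a)
← ok
→ erase(p: /huvu)
← ok
→ scribe(p: /grobu_ur, c: plufleji)
← created
→ stash(k: tije, v: -1)
← nil
→ stash(k: wewok, v: 1941-04-07)
← nil
→ recall(k: pozi)
← 548
→ recall(k: wewok)
← 1941-04-07
→ holds(k: vo)
← no
→ scribe(p: /cabri_/snirn, c: smopraka)
← ToolError: no parent
→ survey(p: /)
← [dememe, drasni, grobu_ur]
→ dig(p: /lin)
← ok
→ start(x: 98)
← 98
→ survey(p: /)
← [dememe, drasni, grobu_ur, lin/]

Answer: [dememe, drasni, grobu_ur]


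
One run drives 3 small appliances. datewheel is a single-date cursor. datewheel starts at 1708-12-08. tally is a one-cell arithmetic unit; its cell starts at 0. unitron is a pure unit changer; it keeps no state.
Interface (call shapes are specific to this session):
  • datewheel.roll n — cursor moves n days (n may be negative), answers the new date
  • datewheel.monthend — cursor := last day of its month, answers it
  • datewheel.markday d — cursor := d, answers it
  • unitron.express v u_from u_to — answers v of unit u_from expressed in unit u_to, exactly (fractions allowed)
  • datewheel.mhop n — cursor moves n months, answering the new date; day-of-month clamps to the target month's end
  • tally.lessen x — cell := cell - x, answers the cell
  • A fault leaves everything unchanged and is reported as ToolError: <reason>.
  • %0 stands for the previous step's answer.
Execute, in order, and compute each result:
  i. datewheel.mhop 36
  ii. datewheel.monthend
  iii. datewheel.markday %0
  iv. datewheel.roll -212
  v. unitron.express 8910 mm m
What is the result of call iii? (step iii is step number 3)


~$ mhop n: 36
  1711-12-08
~$ monthend
  1711-12-31
~$ markday d: %0
  1711-12-31
~$ roll n: -212
  1711-06-02
~$ express v: 8910 u_from: mm u_to: m
  891/100

Answer: 1711-12-31


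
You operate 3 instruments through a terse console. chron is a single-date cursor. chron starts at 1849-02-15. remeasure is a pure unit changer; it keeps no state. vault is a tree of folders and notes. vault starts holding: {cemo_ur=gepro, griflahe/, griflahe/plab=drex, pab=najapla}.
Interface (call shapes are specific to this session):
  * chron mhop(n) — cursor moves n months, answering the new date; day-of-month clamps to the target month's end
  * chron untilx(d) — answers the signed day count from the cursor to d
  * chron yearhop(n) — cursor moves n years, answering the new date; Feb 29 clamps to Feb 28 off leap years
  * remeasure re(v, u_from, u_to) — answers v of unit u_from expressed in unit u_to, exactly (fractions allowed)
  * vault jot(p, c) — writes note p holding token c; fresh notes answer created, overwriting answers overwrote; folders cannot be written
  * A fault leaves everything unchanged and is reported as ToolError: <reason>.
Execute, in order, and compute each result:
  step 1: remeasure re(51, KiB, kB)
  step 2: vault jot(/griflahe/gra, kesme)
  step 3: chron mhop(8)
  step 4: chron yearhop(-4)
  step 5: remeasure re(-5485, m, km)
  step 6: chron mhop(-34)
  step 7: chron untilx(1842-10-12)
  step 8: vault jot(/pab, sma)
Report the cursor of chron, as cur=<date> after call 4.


Answer: cur=1845-10-15

Derivation:
# 1. remeasure re(51, KiB, kB) => 6528/125
# 2. vault jot(/griflahe/gra, kesme) => created
# 3. chron mhop(8) => 1849-10-15
# 4. chron yearhop(-4) => 1845-10-15
# 5. remeasure re(-5485, m, km) => -1097/200
# 6. chron mhop(-34) => 1842-12-15
# 7. chron untilx(1842-10-12) => -64
# 8. vault jot(/pab, sma) => overwrote


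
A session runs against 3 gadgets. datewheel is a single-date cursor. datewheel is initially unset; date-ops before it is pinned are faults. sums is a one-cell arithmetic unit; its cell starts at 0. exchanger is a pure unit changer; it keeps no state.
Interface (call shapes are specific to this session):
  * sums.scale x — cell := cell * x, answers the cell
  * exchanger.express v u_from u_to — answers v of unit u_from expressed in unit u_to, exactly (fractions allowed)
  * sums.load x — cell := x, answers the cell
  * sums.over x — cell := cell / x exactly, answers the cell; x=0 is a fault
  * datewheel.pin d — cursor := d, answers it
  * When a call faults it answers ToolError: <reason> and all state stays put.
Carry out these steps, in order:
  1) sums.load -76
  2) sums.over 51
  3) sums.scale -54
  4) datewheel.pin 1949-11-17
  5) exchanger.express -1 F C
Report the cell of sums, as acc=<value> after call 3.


Answer: acc=1368/17

Derivation:
Do: sums.load[x='-76']
See: -76
Do: sums.over[x='51']
See: -76/51
Do: sums.scale[x='-54']
See: 1368/17
Do: datewheel.pin[d='1949-11-17']
See: 1949-11-17
Do: exchanger.express[v='-1'; u_from='F'; u_to='C']
See: -55/3


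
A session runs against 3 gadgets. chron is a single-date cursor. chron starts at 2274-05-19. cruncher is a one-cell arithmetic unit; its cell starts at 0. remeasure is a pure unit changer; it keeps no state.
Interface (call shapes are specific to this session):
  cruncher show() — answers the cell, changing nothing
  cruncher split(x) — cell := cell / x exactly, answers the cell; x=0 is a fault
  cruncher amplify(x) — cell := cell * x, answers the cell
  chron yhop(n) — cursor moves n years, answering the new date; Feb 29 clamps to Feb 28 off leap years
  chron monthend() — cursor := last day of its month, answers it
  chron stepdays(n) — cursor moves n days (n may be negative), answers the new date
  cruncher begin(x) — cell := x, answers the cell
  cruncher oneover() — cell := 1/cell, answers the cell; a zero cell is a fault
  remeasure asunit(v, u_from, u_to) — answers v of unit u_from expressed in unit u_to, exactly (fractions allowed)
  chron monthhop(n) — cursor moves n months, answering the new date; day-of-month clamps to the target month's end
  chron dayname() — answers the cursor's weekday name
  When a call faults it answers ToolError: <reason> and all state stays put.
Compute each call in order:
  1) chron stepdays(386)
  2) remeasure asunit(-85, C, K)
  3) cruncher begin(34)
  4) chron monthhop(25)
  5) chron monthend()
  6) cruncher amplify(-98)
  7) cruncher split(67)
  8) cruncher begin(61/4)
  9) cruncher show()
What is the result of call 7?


I run chron stepdays using n: 386, and observe 2275-06-09.
I call remeasure asunit using v: -85, u_from: C, u_to: K: 3763/20.
I use cruncher begin using x: 34, yielding 34.
Invoking chron monthhop using n: 25, and get 2277-07-09.
Next I call chron monthend, — result: 2277-07-31.
I try cruncher amplify using x: -98, and get -3332.
Using cruncher split using x: 67, which returns -3332/67.
Then cruncher begin using x: 61/4: 61/4.
I use cruncher show(), and see 61/4.

Answer: -3332/67


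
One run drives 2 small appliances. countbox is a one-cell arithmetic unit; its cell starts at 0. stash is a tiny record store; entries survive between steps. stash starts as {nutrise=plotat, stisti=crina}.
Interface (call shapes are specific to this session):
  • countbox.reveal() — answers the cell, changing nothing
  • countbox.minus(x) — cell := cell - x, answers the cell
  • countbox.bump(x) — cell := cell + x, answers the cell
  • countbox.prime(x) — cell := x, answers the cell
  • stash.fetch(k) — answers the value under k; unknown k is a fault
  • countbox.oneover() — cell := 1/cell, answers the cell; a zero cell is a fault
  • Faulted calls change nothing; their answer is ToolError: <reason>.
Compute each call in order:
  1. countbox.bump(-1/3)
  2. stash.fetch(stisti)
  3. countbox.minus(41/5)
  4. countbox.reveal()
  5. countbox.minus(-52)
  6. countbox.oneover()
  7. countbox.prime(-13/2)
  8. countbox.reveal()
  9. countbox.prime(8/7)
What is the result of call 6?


CALL countbox.bump[x='-1/3']
RET  -1/3
CALL stash.fetch[k='stisti']
RET  crina
CALL countbox.minus[x='41/5']
RET  -128/15
CALL countbox.reveal[]
RET  -128/15
CALL countbox.minus[x='-52']
RET  652/15
CALL countbox.oneover[]
RET  15/652
CALL countbox.prime[x='-13/2']
RET  -13/2
CALL countbox.reveal[]
RET  -13/2
CALL countbox.prime[x='8/7']
RET  8/7

Answer: 15/652


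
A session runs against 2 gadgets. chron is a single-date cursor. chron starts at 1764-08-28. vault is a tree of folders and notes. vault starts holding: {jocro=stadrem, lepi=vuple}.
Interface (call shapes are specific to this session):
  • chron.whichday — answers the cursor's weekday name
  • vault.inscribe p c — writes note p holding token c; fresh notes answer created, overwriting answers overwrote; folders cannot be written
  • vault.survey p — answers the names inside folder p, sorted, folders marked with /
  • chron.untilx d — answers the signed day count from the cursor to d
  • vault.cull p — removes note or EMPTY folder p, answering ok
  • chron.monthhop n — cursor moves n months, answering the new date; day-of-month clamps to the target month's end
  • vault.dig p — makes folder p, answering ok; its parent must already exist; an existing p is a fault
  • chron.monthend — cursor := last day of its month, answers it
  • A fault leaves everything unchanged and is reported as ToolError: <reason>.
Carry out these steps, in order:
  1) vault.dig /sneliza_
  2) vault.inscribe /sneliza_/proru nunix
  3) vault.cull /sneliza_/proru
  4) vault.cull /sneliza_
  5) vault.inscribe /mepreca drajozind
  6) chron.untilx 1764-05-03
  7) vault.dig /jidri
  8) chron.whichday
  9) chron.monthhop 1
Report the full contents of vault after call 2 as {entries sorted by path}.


Answer: {jocro=stadrem, lepi=vuple, sneliza_/, sneliza_/proru=nunix}

Derivation:
→ vault.dig(p: /sneliza_)
← ok
→ vault.inscribe(p: /sneliza_/proru, c: nunix)
← created
→ vault.cull(p: /sneliza_/proru)
← ok
→ vault.cull(p: /sneliza_)
← ok
→ vault.inscribe(p: /mepreca, c: drajozind)
← created
→ chron.untilx(d: 1764-05-03)
← -117
→ vault.dig(p: /jidri)
← ok
→ chron.whichday()
← Tuesday
→ chron.monthhop(n: 1)
← 1764-09-28


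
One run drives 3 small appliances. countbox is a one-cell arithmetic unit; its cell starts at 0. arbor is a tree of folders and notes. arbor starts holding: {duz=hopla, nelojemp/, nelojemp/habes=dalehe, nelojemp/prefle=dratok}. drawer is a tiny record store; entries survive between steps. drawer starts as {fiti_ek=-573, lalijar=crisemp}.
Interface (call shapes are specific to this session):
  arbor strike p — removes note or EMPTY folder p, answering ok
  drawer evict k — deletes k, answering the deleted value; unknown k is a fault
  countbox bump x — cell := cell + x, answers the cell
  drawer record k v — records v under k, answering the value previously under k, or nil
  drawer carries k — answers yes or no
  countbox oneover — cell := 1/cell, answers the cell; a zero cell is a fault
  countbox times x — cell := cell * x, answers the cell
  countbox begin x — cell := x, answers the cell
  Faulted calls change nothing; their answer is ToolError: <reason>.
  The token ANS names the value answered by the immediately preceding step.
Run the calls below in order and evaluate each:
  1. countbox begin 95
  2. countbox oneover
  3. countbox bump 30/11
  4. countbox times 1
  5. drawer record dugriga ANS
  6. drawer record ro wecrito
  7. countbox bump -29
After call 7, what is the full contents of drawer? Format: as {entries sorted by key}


$ countbox begin 95
:: 95
$ countbox oneover
:: 1/95
$ countbox bump 30/11
:: 2861/1045
$ countbox times 1
:: 2861/1045
$ drawer record dugriga ANS
:: nil
$ drawer record ro wecrito
:: nil
$ countbox bump -29
:: -27444/1045

Answer: {dugriga=2861/1045, fiti_ek=-573, lalijar=crisemp, ro=wecrito}


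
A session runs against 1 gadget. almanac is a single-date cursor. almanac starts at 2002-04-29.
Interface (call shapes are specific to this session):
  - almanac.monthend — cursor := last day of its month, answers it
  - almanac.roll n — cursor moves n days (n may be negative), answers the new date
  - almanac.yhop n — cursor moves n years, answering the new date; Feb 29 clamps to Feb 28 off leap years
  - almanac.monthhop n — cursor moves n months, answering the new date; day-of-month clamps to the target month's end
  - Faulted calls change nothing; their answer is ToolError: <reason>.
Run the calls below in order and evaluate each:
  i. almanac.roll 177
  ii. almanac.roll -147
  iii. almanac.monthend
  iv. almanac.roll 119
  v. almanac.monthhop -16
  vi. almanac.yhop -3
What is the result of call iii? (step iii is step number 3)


> roll n→177
:: 2002-10-23
> roll n→-147
:: 2002-05-29
> monthend
:: 2002-05-31
> roll n→119
:: 2002-09-27
> monthhop n→-16
:: 2001-05-27
> yhop n→-3
:: 1998-05-27

Answer: 2002-05-31


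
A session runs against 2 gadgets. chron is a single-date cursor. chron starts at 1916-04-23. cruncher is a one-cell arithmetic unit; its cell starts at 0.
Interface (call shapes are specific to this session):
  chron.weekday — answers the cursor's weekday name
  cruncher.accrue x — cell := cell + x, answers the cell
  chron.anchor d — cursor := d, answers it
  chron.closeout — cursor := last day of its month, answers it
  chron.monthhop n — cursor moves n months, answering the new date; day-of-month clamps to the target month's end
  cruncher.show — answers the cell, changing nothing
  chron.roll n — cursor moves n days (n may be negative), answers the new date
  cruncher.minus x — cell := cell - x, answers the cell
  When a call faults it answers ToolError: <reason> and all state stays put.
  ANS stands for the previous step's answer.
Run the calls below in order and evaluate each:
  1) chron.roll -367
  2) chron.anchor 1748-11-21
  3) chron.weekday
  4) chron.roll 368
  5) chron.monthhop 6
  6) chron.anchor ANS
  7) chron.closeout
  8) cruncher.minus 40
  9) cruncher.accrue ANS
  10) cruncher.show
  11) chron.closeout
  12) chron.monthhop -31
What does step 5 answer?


> roll n: -367
= 1915-04-22
> anchor d: 1748-11-21
= 1748-11-21
> weekday
= Thursday
> roll n: 368
= 1749-11-24
> monthhop n: 6
= 1750-05-24
> anchor d: ANS
= 1750-05-24
> closeout
= 1750-05-31
> minus x: 40
= -40
> accrue x: ANS
= -80
> show
= -80
> closeout
= 1750-05-31
> monthhop n: -31
= 1747-10-31

Answer: 1750-05-24


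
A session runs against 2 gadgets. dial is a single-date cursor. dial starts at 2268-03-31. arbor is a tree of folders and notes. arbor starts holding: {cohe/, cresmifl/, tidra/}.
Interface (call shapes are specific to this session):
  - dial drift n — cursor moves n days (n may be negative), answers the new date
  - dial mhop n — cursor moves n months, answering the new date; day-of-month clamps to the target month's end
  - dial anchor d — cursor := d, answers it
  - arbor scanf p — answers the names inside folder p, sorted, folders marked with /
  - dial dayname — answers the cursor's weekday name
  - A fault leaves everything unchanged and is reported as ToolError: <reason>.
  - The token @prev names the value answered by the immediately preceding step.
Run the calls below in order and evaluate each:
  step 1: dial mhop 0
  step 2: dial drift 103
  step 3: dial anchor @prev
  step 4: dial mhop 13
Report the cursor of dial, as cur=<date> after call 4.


Answer: cur=2269-08-12

Derivation:
Act: dial mhop[n: 0]
Obs: 2268-03-31
Act: dial drift[n: 103]
Obs: 2268-07-12
Act: dial anchor[d: @prev]
Obs: 2268-07-12
Act: dial mhop[n: 13]
Obs: 2269-08-12


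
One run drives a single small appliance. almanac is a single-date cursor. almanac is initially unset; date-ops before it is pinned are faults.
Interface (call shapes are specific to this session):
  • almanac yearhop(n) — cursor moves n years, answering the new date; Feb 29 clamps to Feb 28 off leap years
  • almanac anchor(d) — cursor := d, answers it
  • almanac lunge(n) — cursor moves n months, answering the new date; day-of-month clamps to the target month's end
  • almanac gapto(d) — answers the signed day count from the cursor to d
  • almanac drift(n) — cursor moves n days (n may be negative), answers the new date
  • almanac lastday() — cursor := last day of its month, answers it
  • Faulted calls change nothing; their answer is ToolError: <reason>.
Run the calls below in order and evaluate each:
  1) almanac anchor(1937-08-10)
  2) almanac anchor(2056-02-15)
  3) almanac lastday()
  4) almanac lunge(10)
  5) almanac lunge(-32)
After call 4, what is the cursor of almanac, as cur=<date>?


I use almanac anchor on d: 1937-08-10, yielding 1937-08-10.
Then almanac anchor on d: 2056-02-15, and observe 2056-02-15.
Calling almanac lastday, and get 2056-02-29.
I invoke almanac lunge on n: 10, which returns 2056-12-29.
Using almanac lunge on n: -32, which returns 2054-04-29.

Answer: cur=2056-12-29


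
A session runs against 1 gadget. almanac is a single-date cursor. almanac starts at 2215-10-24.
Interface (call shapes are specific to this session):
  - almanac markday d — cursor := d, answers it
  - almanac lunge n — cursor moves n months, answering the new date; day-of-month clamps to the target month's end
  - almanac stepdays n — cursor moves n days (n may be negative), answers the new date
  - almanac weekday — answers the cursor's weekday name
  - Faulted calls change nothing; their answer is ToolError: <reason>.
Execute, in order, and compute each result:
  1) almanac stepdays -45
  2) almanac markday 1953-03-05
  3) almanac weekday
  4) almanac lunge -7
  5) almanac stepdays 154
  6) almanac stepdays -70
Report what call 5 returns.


Answer: 1953-01-06

Derivation:
>>> almanac stepdays n: -45
[out] 2215-09-09
>>> almanac markday d: 1953-03-05
[out] 1953-03-05
>>> almanac weekday
[out] Thursday
>>> almanac lunge n: -7
[out] 1952-08-05
>>> almanac stepdays n: 154
[out] 1953-01-06
>>> almanac stepdays n: -70
[out] 1952-10-28


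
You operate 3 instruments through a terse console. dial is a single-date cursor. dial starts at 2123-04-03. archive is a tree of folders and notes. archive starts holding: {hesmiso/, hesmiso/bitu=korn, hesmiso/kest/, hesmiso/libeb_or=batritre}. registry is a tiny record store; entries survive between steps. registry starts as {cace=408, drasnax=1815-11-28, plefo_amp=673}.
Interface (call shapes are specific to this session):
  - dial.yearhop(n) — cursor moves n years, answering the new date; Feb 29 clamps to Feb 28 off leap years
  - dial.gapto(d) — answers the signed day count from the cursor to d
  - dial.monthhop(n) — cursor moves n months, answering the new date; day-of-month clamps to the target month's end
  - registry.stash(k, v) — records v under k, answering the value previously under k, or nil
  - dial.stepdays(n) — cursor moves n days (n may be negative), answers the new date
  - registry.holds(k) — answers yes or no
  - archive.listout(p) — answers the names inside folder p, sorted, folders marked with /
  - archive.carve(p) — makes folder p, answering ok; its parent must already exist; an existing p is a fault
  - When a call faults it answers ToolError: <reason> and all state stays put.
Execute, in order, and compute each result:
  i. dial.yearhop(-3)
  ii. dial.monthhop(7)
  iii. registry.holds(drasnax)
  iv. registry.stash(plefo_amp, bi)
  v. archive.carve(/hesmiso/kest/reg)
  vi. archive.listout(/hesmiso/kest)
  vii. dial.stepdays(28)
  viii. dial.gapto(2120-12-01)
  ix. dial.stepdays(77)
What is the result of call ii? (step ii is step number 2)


Answer: 2120-11-03

Derivation:
I invoke dial.yearhop with n: -3, yielding 2120-04-03.
Using dial.monthhop with n: 7, which returns 2120-11-03.
I invoke registry.holds with k: drasnax, which returns yes.
Then registry.stash with k: plefo_amp, v: bi, yielding 673.
I invoke archive.carve with p: /hesmiso/kest/reg, and observe ok.
I call archive.listout with p: /hesmiso/kest, and see [reg/].
I call dial.stepdays with n: 28, which returns 2120-12-01.
Invoking dial.gapto with d: 2120-12-01, and get 0.
Now I run dial.stepdays with n: 77: 2121-02-16.


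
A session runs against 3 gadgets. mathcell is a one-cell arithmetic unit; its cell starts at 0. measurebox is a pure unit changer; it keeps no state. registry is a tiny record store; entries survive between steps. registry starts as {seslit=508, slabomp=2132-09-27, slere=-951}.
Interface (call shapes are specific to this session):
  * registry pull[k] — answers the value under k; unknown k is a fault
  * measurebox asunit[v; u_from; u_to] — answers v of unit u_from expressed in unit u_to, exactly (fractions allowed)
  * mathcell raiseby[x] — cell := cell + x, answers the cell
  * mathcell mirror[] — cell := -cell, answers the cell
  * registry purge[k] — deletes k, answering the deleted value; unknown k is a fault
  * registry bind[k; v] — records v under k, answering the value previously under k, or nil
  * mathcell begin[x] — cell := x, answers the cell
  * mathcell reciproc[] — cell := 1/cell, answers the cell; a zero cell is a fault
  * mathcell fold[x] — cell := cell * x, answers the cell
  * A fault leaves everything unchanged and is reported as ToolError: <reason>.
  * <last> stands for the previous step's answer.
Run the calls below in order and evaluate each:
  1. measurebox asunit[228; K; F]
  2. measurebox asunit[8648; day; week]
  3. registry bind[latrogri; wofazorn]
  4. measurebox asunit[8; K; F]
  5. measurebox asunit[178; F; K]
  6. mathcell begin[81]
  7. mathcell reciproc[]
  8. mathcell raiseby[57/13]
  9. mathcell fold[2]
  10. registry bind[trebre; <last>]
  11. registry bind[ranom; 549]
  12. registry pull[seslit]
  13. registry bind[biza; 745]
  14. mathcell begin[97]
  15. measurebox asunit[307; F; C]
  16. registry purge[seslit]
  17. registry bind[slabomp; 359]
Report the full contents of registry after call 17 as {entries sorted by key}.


Act: measurebox asunit[228; K; F]
Obs: -4927/100
Act: measurebox asunit[8648; day; week]
Obs: 8648/7
Act: registry bind[latrogri; wofazorn]
Obs: nil
Act: measurebox asunit[8; K; F]
Obs: -44527/100
Act: measurebox asunit[178; F; K]
Obs: 63767/180
Act: mathcell begin[81]
Obs: 81
Act: mathcell reciproc[]
Obs: 1/81
Act: mathcell raiseby[57/13]
Obs: 4630/1053
Act: mathcell fold[2]
Obs: 9260/1053
Act: registry bind[trebre; <last>]
Obs: nil
Act: registry bind[ranom; 549]
Obs: nil
Act: registry pull[seslit]
Obs: 508
Act: registry bind[biza; 745]
Obs: nil
Act: mathcell begin[97]
Obs: 97
Act: measurebox asunit[307; F; C]
Obs: 1375/9
Act: registry purge[seslit]
Obs: 508
Act: registry bind[slabomp; 359]
Obs: 2132-09-27

Answer: {biza=745, latrogri=wofazorn, ranom=549, slabomp=359, slere=-951, trebre=9260/1053}


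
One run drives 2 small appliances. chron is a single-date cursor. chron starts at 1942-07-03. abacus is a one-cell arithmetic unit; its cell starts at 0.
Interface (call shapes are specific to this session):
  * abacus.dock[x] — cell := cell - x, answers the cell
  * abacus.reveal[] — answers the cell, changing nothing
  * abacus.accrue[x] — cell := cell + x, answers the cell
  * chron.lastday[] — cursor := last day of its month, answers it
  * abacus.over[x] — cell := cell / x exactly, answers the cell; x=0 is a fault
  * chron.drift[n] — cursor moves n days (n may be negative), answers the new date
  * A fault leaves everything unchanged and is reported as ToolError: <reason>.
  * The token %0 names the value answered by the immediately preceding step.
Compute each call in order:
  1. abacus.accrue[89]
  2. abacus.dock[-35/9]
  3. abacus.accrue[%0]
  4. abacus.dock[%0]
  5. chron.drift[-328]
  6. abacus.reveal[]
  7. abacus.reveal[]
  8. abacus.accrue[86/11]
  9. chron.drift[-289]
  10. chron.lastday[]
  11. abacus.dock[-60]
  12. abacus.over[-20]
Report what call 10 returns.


Answer: 1940-10-31

Derivation:
% abacus.accrue x→89
:: 89
% abacus.dock x→-35/9
:: 836/9
% abacus.accrue x→%0
:: 1672/9
% abacus.dock x→%0
:: 0
% chron.drift n→-328
:: 1941-08-09
% abacus.reveal
:: 0
% abacus.reveal
:: 0
% abacus.accrue x→86/11
:: 86/11
% chron.drift n→-289
:: 1940-10-24
% chron.lastday
:: 1940-10-31
% abacus.dock x→-60
:: 746/11
% abacus.over x→-20
:: -373/110


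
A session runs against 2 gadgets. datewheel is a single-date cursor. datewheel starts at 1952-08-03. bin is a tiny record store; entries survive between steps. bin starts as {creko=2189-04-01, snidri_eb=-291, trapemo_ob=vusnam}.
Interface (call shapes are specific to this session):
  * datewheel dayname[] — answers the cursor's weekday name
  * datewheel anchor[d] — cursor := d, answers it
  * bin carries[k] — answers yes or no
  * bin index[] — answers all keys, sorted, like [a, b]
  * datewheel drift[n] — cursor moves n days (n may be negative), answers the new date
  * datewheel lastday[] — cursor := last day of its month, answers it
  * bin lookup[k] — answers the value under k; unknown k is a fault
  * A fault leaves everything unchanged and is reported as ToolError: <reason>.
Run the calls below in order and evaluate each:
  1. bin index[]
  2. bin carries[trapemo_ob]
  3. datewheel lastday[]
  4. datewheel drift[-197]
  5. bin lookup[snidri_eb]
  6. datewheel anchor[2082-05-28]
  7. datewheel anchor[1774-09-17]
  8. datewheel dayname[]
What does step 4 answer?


Answer: 1952-02-16

Derivation:
;; 1. bin index() == [creko, snidri_eb, trapemo_ob]
;; 2. bin carries(k='trapemo_ob') == yes
;; 3. datewheel lastday() == 1952-08-31
;; 4. datewheel drift(n='-197') == 1952-02-16
;; 5. bin lookup(k='snidri_eb') == -291
;; 6. datewheel anchor(d='2082-05-28') == 2082-05-28
;; 7. datewheel anchor(d='1774-09-17') == 1774-09-17
;; 8. datewheel dayname() == Saturday


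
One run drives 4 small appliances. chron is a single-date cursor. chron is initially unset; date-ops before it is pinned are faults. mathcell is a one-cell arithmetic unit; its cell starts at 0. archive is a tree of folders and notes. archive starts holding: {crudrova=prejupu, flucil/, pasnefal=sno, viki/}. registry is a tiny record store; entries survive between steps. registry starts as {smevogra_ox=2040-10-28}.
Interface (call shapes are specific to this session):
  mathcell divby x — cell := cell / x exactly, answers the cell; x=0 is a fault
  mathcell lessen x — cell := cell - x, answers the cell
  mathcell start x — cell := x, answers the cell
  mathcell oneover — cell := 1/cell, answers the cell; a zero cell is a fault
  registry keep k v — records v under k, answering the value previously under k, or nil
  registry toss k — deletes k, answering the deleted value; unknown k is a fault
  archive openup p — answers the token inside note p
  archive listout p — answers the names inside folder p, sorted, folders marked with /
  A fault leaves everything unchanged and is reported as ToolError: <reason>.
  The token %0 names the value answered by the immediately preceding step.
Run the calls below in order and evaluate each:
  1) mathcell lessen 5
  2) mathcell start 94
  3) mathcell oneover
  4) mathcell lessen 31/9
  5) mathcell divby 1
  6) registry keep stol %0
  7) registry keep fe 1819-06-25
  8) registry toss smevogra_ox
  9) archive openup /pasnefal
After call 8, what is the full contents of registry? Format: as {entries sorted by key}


Answer: {fe=1819-06-25, stol=-2905/846}

Derivation:
# 1. mathcell lessen(x→5) => -5
# 2. mathcell start(x→94) => 94
# 3. mathcell oneover() => 1/94
# 4. mathcell lessen(x→31/9) => -2905/846
# 5. mathcell divby(x→1) => -2905/846
# 6. registry keep(k→stol, v→%0) => nil
# 7. registry keep(k→fe, v→1819-06-25) => nil
# 8. registry toss(k→smevogra_ox) => 2040-10-28
# 9. archive openup(p→/pasnefal) => sno


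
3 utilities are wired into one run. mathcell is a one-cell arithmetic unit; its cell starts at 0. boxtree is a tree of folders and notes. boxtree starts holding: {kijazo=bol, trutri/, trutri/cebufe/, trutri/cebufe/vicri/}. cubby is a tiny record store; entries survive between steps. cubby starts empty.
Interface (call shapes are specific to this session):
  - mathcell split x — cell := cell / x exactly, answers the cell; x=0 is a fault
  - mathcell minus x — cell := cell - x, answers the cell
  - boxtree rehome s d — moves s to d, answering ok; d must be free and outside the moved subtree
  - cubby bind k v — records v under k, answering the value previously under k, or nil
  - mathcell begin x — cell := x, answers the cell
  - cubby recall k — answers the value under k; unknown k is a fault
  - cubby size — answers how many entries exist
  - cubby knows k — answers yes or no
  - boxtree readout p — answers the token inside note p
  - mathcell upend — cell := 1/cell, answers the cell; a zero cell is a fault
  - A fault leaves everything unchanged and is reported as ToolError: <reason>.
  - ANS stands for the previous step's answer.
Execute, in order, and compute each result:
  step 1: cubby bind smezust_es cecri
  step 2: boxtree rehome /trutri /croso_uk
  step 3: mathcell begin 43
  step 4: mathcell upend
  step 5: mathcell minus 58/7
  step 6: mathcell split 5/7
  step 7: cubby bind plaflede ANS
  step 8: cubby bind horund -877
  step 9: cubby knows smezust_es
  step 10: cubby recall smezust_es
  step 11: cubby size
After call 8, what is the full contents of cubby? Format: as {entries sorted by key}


Answer: {horund=-877, plaflede=-2487/215, smezust_es=cecri}

Derivation:
Step: cubby bind[k: smezust_es; v: cecri]
Result: nil
Step: boxtree rehome[s: /trutri; d: /croso_uk]
Result: ok
Step: mathcell begin[x: 43]
Result: 43
Step: mathcell upend[]
Result: 1/43
Step: mathcell minus[x: 58/7]
Result: -2487/301
Step: mathcell split[x: 5/7]
Result: -2487/215
Step: cubby bind[k: plaflede; v: ANS]
Result: nil
Step: cubby bind[k: horund; v: -877]
Result: nil
Step: cubby knows[k: smezust_es]
Result: yes
Step: cubby recall[k: smezust_es]
Result: cecri
Step: cubby size[]
Result: 3


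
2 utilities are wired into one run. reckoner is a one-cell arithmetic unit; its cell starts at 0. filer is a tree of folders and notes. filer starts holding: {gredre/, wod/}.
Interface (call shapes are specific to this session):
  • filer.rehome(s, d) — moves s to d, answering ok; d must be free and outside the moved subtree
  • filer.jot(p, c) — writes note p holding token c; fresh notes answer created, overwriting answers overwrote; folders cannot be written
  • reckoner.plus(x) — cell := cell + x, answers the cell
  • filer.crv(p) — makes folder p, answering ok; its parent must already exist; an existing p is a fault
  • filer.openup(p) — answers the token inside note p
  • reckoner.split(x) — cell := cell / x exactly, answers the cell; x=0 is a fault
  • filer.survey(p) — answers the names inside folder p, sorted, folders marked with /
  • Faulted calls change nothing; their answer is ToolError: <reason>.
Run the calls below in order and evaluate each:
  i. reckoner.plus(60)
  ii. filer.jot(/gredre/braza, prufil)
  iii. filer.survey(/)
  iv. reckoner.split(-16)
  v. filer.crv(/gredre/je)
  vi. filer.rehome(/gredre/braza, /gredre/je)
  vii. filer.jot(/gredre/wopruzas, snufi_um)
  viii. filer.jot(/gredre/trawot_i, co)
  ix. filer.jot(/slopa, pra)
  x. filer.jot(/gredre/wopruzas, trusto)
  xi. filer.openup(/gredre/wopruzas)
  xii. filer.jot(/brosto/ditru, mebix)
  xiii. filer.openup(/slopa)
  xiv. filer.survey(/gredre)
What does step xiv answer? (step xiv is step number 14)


Answer: [braza, je/, trawot_i, wopruzas]

Derivation:
>> reckoner.plus(x='60')
<< 60
>> filer.jot(p='/gredre/braza', c='prufil')
<< created
>> filer.survey(p='/')
<< [gredre/, wod/]
>> reckoner.split(x='-16')
<< -15/4
>> filer.crv(p='/gredre/je')
<< ok
>> filer.rehome(s='/gredre/braza', d='/gredre/je')
<< ToolError: exists
>> filer.jot(p='/gredre/wopruzas', c='snufi_um')
<< created
>> filer.jot(p='/gredre/trawot_i', c='co')
<< created
>> filer.jot(p='/slopa', c='pra')
<< created
>> filer.jot(p='/gredre/wopruzas', c='trusto')
<< overwrote
>> filer.openup(p='/gredre/wopruzas')
<< trusto
>> filer.jot(p='/brosto/ditru', c='mebix')
<< ToolError: no parent
>> filer.openup(p='/slopa')
<< pra
>> filer.survey(p='/gredre')
<< [braza, je/, trawot_i, wopruzas]


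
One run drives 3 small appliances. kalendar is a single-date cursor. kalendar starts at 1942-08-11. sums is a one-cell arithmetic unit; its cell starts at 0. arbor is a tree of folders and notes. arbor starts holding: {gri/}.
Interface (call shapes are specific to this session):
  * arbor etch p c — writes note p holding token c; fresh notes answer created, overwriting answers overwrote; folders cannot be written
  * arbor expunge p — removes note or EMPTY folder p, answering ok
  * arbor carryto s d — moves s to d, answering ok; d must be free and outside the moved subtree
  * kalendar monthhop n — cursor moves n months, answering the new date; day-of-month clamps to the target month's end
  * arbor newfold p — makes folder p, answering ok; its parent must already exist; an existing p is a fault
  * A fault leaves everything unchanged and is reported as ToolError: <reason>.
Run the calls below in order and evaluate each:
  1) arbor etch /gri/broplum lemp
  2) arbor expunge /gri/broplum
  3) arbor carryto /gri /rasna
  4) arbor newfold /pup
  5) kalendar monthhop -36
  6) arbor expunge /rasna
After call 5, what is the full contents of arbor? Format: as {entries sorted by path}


Answer: {pup/, rasna/}

Derivation:
I call arbor etch(p='/gri/broplum', c='lemp'), and get created.
I call arbor expunge(p='/gri/broplum'), and observe ok.
Next I call arbor carryto(s='/gri', d='/rasna'), which returns ok.
Calling arbor newfold(p='/pup'), and get ok.
I use kalendar monthhop(n='-36'): 1939-08-11.
I use arbor expunge(p='/rasna'), giving ok.


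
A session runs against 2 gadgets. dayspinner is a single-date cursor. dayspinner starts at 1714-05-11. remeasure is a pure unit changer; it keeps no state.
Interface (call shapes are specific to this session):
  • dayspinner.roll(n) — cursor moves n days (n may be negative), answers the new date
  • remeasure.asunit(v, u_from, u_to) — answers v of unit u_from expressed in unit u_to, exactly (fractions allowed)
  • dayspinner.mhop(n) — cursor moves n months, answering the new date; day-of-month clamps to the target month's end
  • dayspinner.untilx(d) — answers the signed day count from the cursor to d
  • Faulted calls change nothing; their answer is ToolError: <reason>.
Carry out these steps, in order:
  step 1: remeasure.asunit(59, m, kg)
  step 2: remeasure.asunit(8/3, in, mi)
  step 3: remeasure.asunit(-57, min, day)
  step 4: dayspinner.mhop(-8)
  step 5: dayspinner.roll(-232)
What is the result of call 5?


! 1. remeasure.asunit(v='59', u_from='m', u_to='kg') => ToolError: incompatible units
! 2. remeasure.asunit(v='8/3', u_from='in', u_to='mi') => 1/23760
! 3. remeasure.asunit(v='-57', u_from='min', u_to='day') => -19/480
! 4. dayspinner.mhop(n='-8') => 1713-09-11
! 5. dayspinner.roll(n='-232') => 1713-01-22

Answer: 1713-01-22


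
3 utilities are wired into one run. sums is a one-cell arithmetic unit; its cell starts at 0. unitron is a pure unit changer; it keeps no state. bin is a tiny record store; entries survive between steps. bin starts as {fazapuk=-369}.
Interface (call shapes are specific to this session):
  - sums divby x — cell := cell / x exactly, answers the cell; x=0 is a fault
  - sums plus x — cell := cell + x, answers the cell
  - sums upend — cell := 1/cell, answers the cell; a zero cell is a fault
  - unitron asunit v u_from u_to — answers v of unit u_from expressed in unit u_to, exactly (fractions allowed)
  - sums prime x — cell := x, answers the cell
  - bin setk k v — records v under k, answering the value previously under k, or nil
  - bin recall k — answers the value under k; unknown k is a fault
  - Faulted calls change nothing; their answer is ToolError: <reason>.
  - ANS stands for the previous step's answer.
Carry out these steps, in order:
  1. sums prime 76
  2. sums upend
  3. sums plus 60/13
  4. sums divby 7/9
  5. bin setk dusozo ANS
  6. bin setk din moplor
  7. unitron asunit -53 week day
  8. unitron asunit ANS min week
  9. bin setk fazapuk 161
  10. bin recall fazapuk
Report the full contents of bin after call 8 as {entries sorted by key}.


Act: sums prime[x→76]
Obs: 76
Act: sums upend[]
Obs: 1/76
Act: sums plus[x→60/13]
Obs: 4573/988
Act: sums divby[x→7/9]
Obs: 41157/6916
Act: bin setk[k→dusozo; v→ANS]
Obs: nil
Act: bin setk[k→din; v→moplor]
Obs: nil
Act: unitron asunit[v→-53; u_from→week; u_to→day]
Obs: -371
Act: unitron asunit[v→ANS; u_from→min; u_to→week]
Obs: -53/1440
Act: bin setk[k→fazapuk; v→161]
Obs: -369
Act: bin recall[k→fazapuk]
Obs: 161

Answer: {din=moplor, dusozo=41157/6916, fazapuk=-369}


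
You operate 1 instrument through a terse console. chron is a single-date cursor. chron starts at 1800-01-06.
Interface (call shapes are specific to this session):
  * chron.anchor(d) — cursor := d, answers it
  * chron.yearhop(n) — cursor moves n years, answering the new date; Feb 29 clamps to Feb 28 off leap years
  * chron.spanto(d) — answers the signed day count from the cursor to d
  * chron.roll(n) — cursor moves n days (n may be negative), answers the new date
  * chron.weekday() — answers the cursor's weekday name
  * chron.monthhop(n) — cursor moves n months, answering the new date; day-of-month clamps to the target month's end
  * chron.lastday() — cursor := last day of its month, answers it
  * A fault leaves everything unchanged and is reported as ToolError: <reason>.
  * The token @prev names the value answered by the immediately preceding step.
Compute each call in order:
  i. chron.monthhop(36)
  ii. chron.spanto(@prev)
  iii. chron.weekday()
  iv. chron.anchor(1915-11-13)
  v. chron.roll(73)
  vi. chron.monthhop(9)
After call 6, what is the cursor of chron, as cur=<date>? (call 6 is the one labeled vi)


Answer: cur=1916-10-25

Derivation:
→ chron.monthhop(36)
← 1803-01-06
→ chron.spanto(@prev)
← 0
→ chron.weekday()
← Thursday
→ chron.anchor(1915-11-13)
← 1915-11-13
→ chron.roll(73)
← 1916-01-25
→ chron.monthhop(9)
← 1916-10-25


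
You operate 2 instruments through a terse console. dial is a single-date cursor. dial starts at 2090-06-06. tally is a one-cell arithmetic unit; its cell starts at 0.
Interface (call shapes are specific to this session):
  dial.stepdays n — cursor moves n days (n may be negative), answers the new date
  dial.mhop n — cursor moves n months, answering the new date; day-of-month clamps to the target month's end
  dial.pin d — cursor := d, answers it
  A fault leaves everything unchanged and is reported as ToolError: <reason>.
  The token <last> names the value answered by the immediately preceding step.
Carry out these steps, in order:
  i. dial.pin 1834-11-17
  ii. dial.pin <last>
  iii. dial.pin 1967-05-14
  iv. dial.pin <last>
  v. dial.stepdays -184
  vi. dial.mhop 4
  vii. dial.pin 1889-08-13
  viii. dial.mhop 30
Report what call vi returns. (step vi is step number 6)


Using pin with d='1834-11-17', yielding 1834-11-17.
I run pin with d='<last>': 1834-11-17.
Using pin with d='1967-05-14', and get 1967-05-14.
Calling pin with d='<last>', — result: 1967-05-14.
Now I run stepdays with n='-184', which returns 1966-11-11.
Calling mhop with n='4', and get 1967-03-11.
Using pin with d='1889-08-13', giving 1889-08-13.
I call mhop with n='30', which returns 1892-02-13.

Answer: 1967-03-11
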